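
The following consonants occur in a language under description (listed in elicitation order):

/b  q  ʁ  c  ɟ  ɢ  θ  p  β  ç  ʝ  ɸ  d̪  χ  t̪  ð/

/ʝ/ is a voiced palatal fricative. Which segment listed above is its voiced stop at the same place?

The voiced stop at the same place is a voiced palatal stop — in this inventory, /ɟ/.

/ɟ/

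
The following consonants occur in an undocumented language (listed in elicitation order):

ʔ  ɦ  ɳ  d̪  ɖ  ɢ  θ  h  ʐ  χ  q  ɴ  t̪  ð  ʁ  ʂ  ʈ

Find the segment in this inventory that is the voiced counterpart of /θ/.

/ð/

/θ/ is a voiceless dental fricative.
The voiced counterpart is a voiced dental fricative — in this inventory, /ð/.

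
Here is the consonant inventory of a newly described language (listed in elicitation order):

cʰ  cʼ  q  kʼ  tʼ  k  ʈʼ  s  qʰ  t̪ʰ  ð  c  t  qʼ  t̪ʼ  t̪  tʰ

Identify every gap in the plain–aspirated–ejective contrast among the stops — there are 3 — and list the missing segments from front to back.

Plain: /t̪/ (dental), /t/ (alveolar), /c/ (palatal), /k/ (velar), /q/ (uvular).
Aspirated: /t̪ʰ/ (dental), /tʰ/ (alveolar), /cʰ/ (palatal), /qʰ/ (uvular).
Ejective: /t̪ʼ/ (dental), /tʼ/ (alveolar), /ʈʼ/ (retroflex), /cʼ/ (palatal), /kʼ/ (velar), /qʼ/ (uvular).
Gaps, from front to back: retroflex lacks plain (/ʈ/); retroflex lacks aspirated (/ʈʰ/); velar lacks aspirated (/kʰ/).

/ʈ/, /ʈʰ/, /kʰ/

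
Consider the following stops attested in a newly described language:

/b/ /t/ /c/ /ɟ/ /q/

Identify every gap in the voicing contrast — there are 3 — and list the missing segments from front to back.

/p/, /d/, /ɢ/

Voiceless: /t/ (alveolar), /c/ (palatal), /q/ (uvular).
Voiced: /b/ (bilabial), /ɟ/ (palatal).
Gaps, from front to back: bilabial lacks voiceless (/p/); alveolar lacks voiced (/d/); uvular lacks voiced (/ɢ/).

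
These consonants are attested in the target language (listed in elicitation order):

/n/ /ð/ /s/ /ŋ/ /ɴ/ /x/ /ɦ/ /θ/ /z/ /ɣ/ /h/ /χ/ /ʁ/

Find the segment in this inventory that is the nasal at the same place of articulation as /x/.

/x/ is a voiceless velar fricative.
The nasal at the same place is a velar nasal — in this inventory, /ŋ/.

/ŋ/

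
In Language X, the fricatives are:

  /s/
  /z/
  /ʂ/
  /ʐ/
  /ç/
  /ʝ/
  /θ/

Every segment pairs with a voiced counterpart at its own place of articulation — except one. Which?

/θ/

Alveolar: /s/ ~ /z/
Retroflex: /ʂ/ ~ /ʐ/
Palatal: /ç/ ~ /ʝ/
Dental: only /θ/ (voiceless); no voiced partner.
So /θ/ is the unpaired segment.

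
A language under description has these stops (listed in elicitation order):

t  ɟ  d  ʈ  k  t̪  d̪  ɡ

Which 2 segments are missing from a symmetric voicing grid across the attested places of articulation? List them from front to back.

dental: voiceless /t̪/, voiced /d̪/.
alveolar: voiceless /t/, voiced /d/.
retroflex: voiceless /ʈ/, voiced —.
palatal: voiceless —, voiced /ɟ/.
velar: voiceless /k/, voiced /ɡ/.
Gaps, from front to back: retroflex lacks voiced (/ɖ/); palatal lacks voiceless (/c/).

/ɖ/, /c/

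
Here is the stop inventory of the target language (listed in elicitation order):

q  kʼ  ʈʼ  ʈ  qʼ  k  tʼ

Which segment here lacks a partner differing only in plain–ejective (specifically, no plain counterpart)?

/tʼ/

Retroflex: /ʈ/ ~ /ʈʼ/
Velar: /k/ ~ /kʼ/
Uvular: /q/ ~ /qʼ/
Alveolar: only /tʼ/ (ejective); no plain partner.
So /tʼ/ is the unpaired segment.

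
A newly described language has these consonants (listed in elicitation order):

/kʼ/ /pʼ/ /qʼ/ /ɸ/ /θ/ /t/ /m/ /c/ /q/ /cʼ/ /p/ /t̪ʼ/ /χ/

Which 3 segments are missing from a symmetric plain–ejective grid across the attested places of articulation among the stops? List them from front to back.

place of articulation  plain     ejective
bilabial          p         pʼ      
dental            —         t̪ʼ     
alveolar          t         —       
palatal           c         cʼ      
velar             —         kʼ      
uvular            q         qʼ      
Gaps, from front to back: dental lacks plain (/t̪/); alveolar lacks ejective (/tʼ/); velar lacks plain (/k/).

/t̪/, /tʼ/, /k/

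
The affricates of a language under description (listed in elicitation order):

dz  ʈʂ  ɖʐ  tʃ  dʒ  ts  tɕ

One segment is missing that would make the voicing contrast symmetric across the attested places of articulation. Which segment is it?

alveolar: voiceless /ts/, voiced /dz/.
postalveolar: voiceless /tʃ/, voiced /dʒ/.
retroflex: voiceless /ʈʂ/, voiced /ɖʐ/.
alveolo-palatal: voiceless /tɕ/, voiced —.
The alveolo-palatal row has no voiced member, so the gap is the voiced alveolo-palatal affricate /dʑ/.

/dʑ/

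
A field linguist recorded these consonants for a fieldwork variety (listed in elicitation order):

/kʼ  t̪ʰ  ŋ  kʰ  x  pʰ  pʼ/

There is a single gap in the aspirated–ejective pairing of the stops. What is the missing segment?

/t̪ʼ/

place of articulation  aspirated  ejective
bilabial          pʰ        pʼ      
dental            t̪ʰ       —       
velar             kʰ        kʼ      
The dental row has no ejective member, so the gap is the ejective dental stop /t̪ʼ/.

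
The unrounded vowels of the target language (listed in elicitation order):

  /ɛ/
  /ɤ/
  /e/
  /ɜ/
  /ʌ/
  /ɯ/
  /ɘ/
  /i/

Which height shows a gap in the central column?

high

height            front     central   back    
high              i         —         ɯ       
high-mid          e         ɘ         ɤ       
low-mid           ɛ         ɜ         ʌ       
Every height has a central member except high, where /ɨ/ would be expected.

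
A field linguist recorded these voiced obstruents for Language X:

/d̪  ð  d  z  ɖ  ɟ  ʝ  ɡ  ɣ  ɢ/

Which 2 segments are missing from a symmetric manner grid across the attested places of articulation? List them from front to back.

Stop: /d̪/ (dental), /d/ (alveolar), /ɖ/ (retroflex), /ɟ/ (palatal), /ɡ/ (velar), /ɢ/ (uvular).
Fricative: /ð/ (dental), /z/ (alveolar), /ʝ/ (palatal), /ɣ/ (velar).
Gaps, from front to back: retroflex lacks fricative (/ʐ/); uvular lacks fricative (/ʁ/).

/ʐ/, /ʁ/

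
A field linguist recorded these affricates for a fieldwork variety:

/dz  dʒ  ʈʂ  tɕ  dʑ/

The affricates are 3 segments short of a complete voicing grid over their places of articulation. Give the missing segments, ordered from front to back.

/ts/, /tʃ/, /ɖʐ/

alveolar: voiceless —, voiced /dz/.
postalveolar: voiceless —, voiced /dʒ/.
retroflex: voiceless /ʈʂ/, voiced —.
alveolo-palatal: voiceless /tɕ/, voiced /dʑ/.
Gaps, from front to back: alveolar lacks voiceless (/ts/); postalveolar lacks voiceless (/tʃ/); retroflex lacks voiced (/ɖʐ/).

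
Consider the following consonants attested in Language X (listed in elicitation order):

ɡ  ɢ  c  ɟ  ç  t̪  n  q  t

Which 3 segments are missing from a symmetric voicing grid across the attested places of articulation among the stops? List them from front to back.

Voiceless: /t̪/ (dental), /t/ (alveolar), /c/ (palatal), /q/ (uvular).
Voiced: /ɟ/ (palatal), /ɡ/ (velar), /ɢ/ (uvular).
Gaps, from front to back: dental lacks voiced (/d̪/); alveolar lacks voiced (/d/); velar lacks voiceless (/k/).

/d̪/, /d/, /k/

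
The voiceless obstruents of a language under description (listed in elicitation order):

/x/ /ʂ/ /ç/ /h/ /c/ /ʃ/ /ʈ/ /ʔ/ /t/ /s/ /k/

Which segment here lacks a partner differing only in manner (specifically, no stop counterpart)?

Alveolar: /t/ ~ /s/
Retroflex: /ʈ/ ~ /ʂ/
Palatal: /c/ ~ /ç/
Velar: /k/ ~ /x/
Glottal: /ʔ/ ~ /h/
Postalveolar: only /ʃ/ (fricative); no stop partner.
So /ʃ/ is the unpaired segment.

/ʃ/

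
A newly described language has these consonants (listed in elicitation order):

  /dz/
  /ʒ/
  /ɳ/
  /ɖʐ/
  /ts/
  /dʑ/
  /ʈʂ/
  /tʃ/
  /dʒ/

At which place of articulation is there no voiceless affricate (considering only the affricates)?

alveolo-palatal

place of articulation  voiceless  voiced  
alveolar          ts        dz      
postalveolar      tʃ        dʒ      
retroflex         ʈʂ        ɖʐ      
alveolo-palatal   —         dʑ      
Every place of articulation has a voiceless member except alveolo-palatal, where /tɕ/ would be expected.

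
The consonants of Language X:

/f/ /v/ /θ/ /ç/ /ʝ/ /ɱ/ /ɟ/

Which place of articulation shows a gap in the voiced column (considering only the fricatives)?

dental

labiodental: voiceless /f/, voiced /v/.
dental: voiceless /θ/, voiced —.
palatal: voiceless /ç/, voiced /ʝ/.
Every place of articulation has a voiced member except dental, where /ð/ would be expected.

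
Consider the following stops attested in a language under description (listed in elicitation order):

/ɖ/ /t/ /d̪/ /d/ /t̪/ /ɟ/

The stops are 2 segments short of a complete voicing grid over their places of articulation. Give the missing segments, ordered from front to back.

/ʈ/, /c/

Voiceless: /t̪/ (dental), /t/ (alveolar).
Voiced: /d̪/ (dental), /d/ (alveolar), /ɖ/ (retroflex), /ɟ/ (palatal).
Gaps, from front to back: retroflex lacks voiceless (/ʈ/); palatal lacks voiceless (/c/).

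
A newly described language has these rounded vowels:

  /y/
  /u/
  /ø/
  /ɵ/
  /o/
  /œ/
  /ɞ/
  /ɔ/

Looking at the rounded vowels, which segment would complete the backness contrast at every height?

Front: /y/ (high), /ø/ (high-mid), /œ/ (low-mid).
Central: /ɵ/ (high-mid), /ɞ/ (low-mid).
Back: /u/ (high), /o/ (high-mid), /ɔ/ (low-mid).
The high row has no central member, so the gap is the high central rounded vowel /ʉ/.

/ʉ/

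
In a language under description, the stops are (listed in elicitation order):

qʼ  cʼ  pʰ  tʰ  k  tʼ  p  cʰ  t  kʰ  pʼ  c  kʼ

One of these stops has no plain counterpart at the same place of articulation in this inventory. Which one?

Bilabial: /p/ ~ /pʰ/ ~ /pʼ/
Alveolar: /t/ ~ /tʰ/ ~ /tʼ/
Palatal: /c/ ~ /cʰ/ ~ /cʼ/
Velar: /k/ ~ /kʰ/ ~ /kʼ/
Uvular: only /qʼ/ (ejective); no plain partner.
So /qʼ/ is the unpaired segment.

/qʼ/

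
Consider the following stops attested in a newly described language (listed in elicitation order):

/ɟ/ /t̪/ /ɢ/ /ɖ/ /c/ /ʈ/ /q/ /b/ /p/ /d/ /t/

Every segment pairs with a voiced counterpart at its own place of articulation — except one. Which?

/t̪/

Bilabial: /p/ ~ /b/
Alveolar: /t/ ~ /d/
Retroflex: /ʈ/ ~ /ɖ/
Palatal: /c/ ~ /ɟ/
Uvular: /q/ ~ /ɢ/
Dental: only /t̪/ (voiceless); no voiced partner.
So /t̪/ is the unpaired segment.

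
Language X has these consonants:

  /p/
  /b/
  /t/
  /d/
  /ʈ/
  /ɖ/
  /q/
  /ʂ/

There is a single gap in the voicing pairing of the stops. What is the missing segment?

/ɢ/

bilabial: voiceless /p/, voiced /b/.
alveolar: voiceless /t/, voiced /d/.
retroflex: voiceless /ʈ/, voiced /ɖ/.
uvular: voiceless /q/, voiced —.
The uvular row has no voiced member, so the gap is the voiced uvular stop /ɢ/.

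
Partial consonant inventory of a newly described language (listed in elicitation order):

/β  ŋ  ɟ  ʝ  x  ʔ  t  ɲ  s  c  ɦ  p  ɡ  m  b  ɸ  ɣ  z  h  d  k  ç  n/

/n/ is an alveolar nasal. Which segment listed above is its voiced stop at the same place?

/d/

The voiced stop at the same place is a voiced alveolar stop — in this inventory, /d/.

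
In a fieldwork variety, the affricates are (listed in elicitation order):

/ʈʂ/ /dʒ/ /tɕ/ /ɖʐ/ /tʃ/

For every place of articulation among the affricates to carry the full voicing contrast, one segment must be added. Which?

place of articulation  voiceless  voiced  
postalveolar      tʃ        dʒ      
retroflex         ʈʂ        ɖʐ      
alveolo-palatal   tɕ        —       
The alveolo-palatal row has no voiced member, so the gap is the voiced alveolo-palatal affricate /dʑ/.

/dʑ/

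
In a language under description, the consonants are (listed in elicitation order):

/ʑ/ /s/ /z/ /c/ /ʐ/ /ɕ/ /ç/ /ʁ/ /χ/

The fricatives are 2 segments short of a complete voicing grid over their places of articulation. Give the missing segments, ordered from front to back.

/ʂ/, /ʝ/

Voiceless: /s/ (alveolar), /ɕ/ (alveolo-palatal), /ç/ (palatal), /χ/ (uvular).
Voiced: /z/ (alveolar), /ʐ/ (retroflex), /ʑ/ (alveolo-palatal), /ʁ/ (uvular).
Gaps, from front to back: retroflex lacks voiceless (/ʂ/); palatal lacks voiced (/ʝ/).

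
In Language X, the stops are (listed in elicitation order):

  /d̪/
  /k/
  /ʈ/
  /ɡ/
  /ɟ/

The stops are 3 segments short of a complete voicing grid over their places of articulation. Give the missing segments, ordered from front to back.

Voiceless: /ʈ/ (retroflex), /k/ (velar).
Voiced: /d̪/ (dental), /ɟ/ (palatal), /ɡ/ (velar).
Gaps, from front to back: dental lacks voiceless (/t̪/); retroflex lacks voiced (/ɖ/); palatal lacks voiceless (/c/).

/t̪/, /ɖ/, /c/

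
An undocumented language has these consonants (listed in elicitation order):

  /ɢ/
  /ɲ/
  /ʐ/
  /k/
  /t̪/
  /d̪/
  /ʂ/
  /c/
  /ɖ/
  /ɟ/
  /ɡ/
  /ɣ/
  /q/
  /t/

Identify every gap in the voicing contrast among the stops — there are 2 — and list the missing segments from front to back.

/d/, /ʈ/

dental: voiceless /t̪/, voiced /d̪/.
alveolar: voiceless /t/, voiced —.
retroflex: voiceless —, voiced /ɖ/.
palatal: voiceless /c/, voiced /ɟ/.
velar: voiceless /k/, voiced /ɡ/.
uvular: voiceless /q/, voiced /ɢ/.
Gaps, from front to back: alveolar lacks voiced (/d/); retroflex lacks voiceless (/ʈ/).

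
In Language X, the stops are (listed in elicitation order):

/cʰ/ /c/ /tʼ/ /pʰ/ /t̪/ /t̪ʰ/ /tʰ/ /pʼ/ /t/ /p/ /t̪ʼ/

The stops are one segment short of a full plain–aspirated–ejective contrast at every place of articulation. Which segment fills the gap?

/cʼ/

place of articulation  plain     aspirated  ejective
bilabial          p         pʰ        pʼ      
dental            t̪        t̪ʰ       t̪ʼ     
alveolar          t         tʰ        tʼ      
palatal           c         cʰ        —       
The palatal row has no ejective member, so the gap is the ejective palatal stop /cʼ/.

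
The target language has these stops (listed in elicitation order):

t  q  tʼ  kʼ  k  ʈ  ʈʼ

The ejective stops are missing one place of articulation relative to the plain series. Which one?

uvular

Plain: /t/ (alveolar), /ʈ/ (retroflex), /k/ (velar), /q/ (uvular).
Ejective: /tʼ/ (alveolar), /ʈʼ/ (retroflex), /kʼ/ (velar).
Every place of articulation has an ejective member except uvular, where /qʼ/ would be expected.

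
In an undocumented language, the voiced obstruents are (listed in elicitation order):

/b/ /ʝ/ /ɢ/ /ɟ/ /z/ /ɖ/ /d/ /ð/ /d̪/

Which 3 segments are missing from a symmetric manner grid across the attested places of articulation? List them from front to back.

Stop: /b/ (bilabial), /d̪/ (dental), /d/ (alveolar), /ɖ/ (retroflex), /ɟ/ (palatal), /ɢ/ (uvular).
Fricative: /ð/ (dental), /z/ (alveolar), /ʝ/ (palatal).
Gaps, from front to back: bilabial lacks fricative (/β/); retroflex lacks fricative (/ʐ/); uvular lacks fricative (/ʁ/).

/β/, /ʐ/, /ʁ/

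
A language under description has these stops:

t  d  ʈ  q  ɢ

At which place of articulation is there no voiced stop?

alveolar: voiceless /t/, voiced /d/.
retroflex: voiceless /ʈ/, voiced —.
uvular: voiceless /q/, voiced /ɢ/.
Every place of articulation has a voiced member except retroflex, where /ɖ/ would be expected.

retroflex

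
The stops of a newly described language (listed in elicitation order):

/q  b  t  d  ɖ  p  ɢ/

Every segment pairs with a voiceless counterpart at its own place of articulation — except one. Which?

Bilabial: /p/ ~ /b/
Alveolar: /t/ ~ /d/
Uvular: /q/ ~ /ɢ/
Retroflex: only /ɖ/ (voiced); no voiceless partner.
So /ɖ/ is the unpaired segment.

/ɖ/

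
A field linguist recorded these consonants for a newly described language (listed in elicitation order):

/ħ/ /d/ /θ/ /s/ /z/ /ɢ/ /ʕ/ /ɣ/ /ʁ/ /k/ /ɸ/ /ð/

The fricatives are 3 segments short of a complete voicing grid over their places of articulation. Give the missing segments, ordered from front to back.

/β/, /x/, /χ/

place of articulation  voiceless  voiced  
bilabial          ɸ         —       
dental            θ         ð       
alveolar          s         z       
velar             —         ɣ       
uvular            —         ʁ       
pharyngeal        ħ         ʕ       
Gaps, from front to back: bilabial lacks voiced (/β/); velar lacks voiceless (/x/); uvular lacks voiceless (/χ/).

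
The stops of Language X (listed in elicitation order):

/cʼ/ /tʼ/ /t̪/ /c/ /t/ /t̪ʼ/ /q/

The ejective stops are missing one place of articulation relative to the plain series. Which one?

place of articulation  plain     ejective
dental            t̪        t̪ʼ     
alveolar          t         tʼ      
palatal           c         cʼ      
uvular            q         —       
Every place of articulation has an ejective member except uvular, where /qʼ/ would be expected.

uvular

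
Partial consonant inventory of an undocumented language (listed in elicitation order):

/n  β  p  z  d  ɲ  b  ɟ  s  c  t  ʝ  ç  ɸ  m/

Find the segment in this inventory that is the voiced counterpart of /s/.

/s/ is a voiceless alveolar fricative.
The voiced counterpart is a voiced alveolar fricative — in this inventory, /z/.

/z/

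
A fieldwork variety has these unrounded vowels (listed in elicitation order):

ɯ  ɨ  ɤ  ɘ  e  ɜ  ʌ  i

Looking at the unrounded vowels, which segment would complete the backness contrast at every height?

Front: /i/ (high), /e/ (high-mid).
Central: /ɨ/ (high), /ɘ/ (high-mid), /ɜ/ (low-mid).
Back: /ɯ/ (high), /ɤ/ (high-mid), /ʌ/ (low-mid).
The low-mid row has no front member, so the gap is the low-mid front unrounded vowel /ɛ/.

/ɛ/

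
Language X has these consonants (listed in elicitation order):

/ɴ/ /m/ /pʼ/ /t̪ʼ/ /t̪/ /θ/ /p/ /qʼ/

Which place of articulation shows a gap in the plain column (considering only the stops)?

uvular

Plain: /p/ (bilabial), /t̪/ (dental).
Ejective: /pʼ/ (bilabial), /t̪ʼ/ (dental), /qʼ/ (uvular).
Every place of articulation has a plain member except uvular, where /q/ would be expected.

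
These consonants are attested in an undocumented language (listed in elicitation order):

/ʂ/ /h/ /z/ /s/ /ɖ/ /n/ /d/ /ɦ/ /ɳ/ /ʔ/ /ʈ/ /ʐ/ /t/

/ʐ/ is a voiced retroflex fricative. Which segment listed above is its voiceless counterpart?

The voiceless counterpart is a voiceless retroflex fricative — in this inventory, /ʂ/.

/ʂ/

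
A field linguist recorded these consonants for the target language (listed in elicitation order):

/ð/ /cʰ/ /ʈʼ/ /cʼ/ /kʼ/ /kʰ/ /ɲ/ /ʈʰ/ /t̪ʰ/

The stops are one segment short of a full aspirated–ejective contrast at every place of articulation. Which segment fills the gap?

/t̪ʼ/

place of articulation  aspirated  ejective
dental            t̪ʰ       —       
retroflex         ʈʰ        ʈʼ      
palatal           cʰ        cʼ      
velar             kʰ        kʼ      
The dental row has no ejective member, so the gap is the ejective dental stop /t̪ʼ/.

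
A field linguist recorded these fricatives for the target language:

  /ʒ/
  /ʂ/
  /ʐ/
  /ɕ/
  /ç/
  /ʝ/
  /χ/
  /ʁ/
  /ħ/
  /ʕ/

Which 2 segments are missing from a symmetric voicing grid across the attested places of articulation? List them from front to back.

place of articulation  voiceless  voiced  
postalveolar      —         ʒ       
retroflex         ʂ         ʐ       
alveolo-palatal   ɕ         —       
palatal           ç         ʝ       
uvular            χ         ʁ       
pharyngeal        ħ         ʕ       
Gaps, from front to back: postalveolar lacks voiceless (/ʃ/); alveolo-palatal lacks voiced (/ʑ/).

/ʃ/, /ʑ/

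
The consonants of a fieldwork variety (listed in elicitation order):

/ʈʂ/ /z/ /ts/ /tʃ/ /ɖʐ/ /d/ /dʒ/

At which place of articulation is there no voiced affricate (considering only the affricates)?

Voiceless: /ts/ (alveolar), /tʃ/ (postalveolar), /ʈʂ/ (retroflex).
Voiced: /dʒ/ (postalveolar), /ɖʐ/ (retroflex).
Every place of articulation has a voiced member except alveolar, where /dz/ would be expected.

alveolar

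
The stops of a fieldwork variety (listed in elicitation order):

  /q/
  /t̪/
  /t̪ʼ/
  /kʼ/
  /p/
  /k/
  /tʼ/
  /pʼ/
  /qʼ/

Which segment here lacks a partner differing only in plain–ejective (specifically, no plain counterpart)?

/tʼ/

Bilabial: /p/ ~ /pʼ/
Dental: /t̪/ ~ /t̪ʼ/
Velar: /k/ ~ /kʼ/
Uvular: /q/ ~ /qʼ/
Alveolar: only /tʼ/ (ejective); no plain partner.
So /tʼ/ is the unpaired segment.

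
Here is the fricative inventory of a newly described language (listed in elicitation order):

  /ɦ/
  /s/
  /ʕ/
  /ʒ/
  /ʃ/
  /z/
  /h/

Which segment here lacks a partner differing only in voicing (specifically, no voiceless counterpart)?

Alveolar: /s/ ~ /z/
Postalveolar: /ʃ/ ~ /ʒ/
Glottal: /h/ ~ /ɦ/
Pharyngeal: only /ʕ/ (voiced); no voiceless partner.
So /ʕ/ is the unpaired segment.

/ʕ/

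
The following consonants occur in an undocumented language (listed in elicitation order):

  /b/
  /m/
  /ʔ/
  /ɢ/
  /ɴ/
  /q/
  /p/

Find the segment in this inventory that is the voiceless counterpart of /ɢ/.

/ɢ/ is a voiced uvular stop.
The voiceless counterpart is a voiceless uvular stop — in this inventory, /q/.

/q/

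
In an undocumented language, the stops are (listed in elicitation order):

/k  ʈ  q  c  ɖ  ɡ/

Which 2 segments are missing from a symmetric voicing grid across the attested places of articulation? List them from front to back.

Voiceless: /ʈ/ (retroflex), /c/ (palatal), /k/ (velar), /q/ (uvular).
Voiced: /ɖ/ (retroflex), /ɡ/ (velar).
Gaps, from front to back: palatal lacks voiced (/ɟ/); uvular lacks voiced (/ɢ/).

/ɟ/, /ɢ/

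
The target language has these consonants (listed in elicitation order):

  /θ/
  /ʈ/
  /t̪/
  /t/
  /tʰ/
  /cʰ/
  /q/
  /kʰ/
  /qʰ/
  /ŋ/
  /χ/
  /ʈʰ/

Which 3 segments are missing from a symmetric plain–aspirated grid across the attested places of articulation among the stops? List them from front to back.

dental: plain /t̪/, aspirated —.
alveolar: plain /t/, aspirated /tʰ/.
retroflex: plain /ʈ/, aspirated /ʈʰ/.
palatal: plain —, aspirated /cʰ/.
velar: plain —, aspirated /kʰ/.
uvular: plain /q/, aspirated /qʰ/.
Gaps, from front to back: dental lacks aspirated (/t̪ʰ/); palatal lacks plain (/c/); velar lacks plain (/k/).

/t̪ʰ/, /c/, /k/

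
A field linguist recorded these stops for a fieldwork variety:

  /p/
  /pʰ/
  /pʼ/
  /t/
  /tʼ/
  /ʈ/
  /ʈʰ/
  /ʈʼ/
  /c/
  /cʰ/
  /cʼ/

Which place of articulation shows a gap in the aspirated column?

alveolar

Plain: /p/ (bilabial), /t/ (alveolar), /ʈ/ (retroflex), /c/ (palatal).
Aspirated: /pʰ/ (bilabial), /ʈʰ/ (retroflex), /cʰ/ (palatal).
Ejective: /pʼ/ (bilabial), /tʼ/ (alveolar), /ʈʼ/ (retroflex), /cʼ/ (palatal).
Every place of articulation has an aspirated member except alveolar, where /tʰ/ would be expected.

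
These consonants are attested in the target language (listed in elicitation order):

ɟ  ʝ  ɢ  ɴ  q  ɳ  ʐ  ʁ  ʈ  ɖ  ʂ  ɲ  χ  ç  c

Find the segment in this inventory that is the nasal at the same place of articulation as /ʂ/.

/ʂ/ is a voiceless retroflex fricative.
The nasal at the same place is a retroflex nasal — in this inventory, /ɳ/.

/ɳ/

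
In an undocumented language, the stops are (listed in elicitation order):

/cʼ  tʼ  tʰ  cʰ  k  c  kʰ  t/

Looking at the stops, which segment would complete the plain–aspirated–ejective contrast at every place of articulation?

/kʼ/

alveolar: plain /t/, aspirated /tʰ/, ejective /tʼ/.
palatal: plain /c/, aspirated /cʰ/, ejective /cʼ/.
velar: plain /k/, aspirated /kʰ/, ejective —.
The velar row has no ejective member, so the gap is the ejective velar stop /kʼ/.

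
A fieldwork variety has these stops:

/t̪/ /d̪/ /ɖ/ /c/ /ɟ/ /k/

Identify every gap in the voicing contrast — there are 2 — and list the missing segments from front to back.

Voiceless: /t̪/ (dental), /c/ (palatal), /k/ (velar).
Voiced: /d̪/ (dental), /ɖ/ (retroflex), /ɟ/ (palatal).
Gaps, from front to back: retroflex lacks voiceless (/ʈ/); velar lacks voiced (/ɡ/).

/ʈ/, /ɡ/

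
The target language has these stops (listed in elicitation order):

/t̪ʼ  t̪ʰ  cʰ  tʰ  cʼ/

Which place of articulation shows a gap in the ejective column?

dental: aspirated /t̪ʰ/, ejective /t̪ʼ/.
alveolar: aspirated /tʰ/, ejective —.
palatal: aspirated /cʰ/, ejective /cʼ/.
Every place of articulation has an ejective member except alveolar, where /tʼ/ would be expected.

alveolar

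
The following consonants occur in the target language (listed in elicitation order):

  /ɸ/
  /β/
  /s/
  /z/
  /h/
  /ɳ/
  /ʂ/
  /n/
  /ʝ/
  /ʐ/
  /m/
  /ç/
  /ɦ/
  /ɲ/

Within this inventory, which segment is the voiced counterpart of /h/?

/h/ is a voiceless glottal fricative.
The voiced counterpart is a voiced glottal fricative — in this inventory, /ɦ/.

/ɦ/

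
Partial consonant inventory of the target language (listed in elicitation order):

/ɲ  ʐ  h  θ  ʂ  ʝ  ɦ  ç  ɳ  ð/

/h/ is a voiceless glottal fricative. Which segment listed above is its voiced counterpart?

/ɦ/

The voiced counterpart is a voiced glottal fricative — in this inventory, /ɦ/.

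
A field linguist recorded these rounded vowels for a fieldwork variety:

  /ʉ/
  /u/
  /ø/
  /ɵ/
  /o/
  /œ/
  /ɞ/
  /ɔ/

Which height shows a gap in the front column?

high: front —, central /ʉ/, back /u/.
high-mid: front /ø/, central /ɵ/, back /o/.
low-mid: front /œ/, central /ɞ/, back /ɔ/.
Every height has a front member except high, where /y/ would be expected.

high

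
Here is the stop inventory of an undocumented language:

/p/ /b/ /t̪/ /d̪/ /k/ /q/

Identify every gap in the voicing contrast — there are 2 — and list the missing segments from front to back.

bilabial: voiceless /p/, voiced /b/.
dental: voiceless /t̪/, voiced /d̪/.
velar: voiceless /k/, voiced —.
uvular: voiceless /q/, voiced —.
Gaps, from front to back: velar lacks voiced (/ɡ/); uvular lacks voiced (/ɢ/).

/ɡ/, /ɢ/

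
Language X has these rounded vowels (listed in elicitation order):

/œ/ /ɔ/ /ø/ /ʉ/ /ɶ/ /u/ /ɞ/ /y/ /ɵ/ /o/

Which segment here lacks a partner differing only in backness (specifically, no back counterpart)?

/ɶ/

High: /y/ ~ /ʉ/ ~ /u/
High-mid: /ø/ ~ /ɵ/ ~ /o/
Low-mid: /œ/ ~ /ɞ/ ~ /ɔ/
Low: only /ɶ/ (front); no back partner.
So /ɶ/ is the unpaired segment.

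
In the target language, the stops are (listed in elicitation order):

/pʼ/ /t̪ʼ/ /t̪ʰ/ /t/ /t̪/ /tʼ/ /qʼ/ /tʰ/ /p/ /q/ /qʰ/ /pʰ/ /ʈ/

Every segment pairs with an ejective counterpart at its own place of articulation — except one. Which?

/ʈ/

Bilabial: /p/ ~ /pʰ/ ~ /pʼ/
Dental: /t̪/ ~ /t̪ʰ/ ~ /t̪ʼ/
Alveolar: /t/ ~ /tʰ/ ~ /tʼ/
Uvular: /q/ ~ /qʰ/ ~ /qʼ/
Retroflex: only /ʈ/ (plain); no ejective partner.
So /ʈ/ is the unpaired segment.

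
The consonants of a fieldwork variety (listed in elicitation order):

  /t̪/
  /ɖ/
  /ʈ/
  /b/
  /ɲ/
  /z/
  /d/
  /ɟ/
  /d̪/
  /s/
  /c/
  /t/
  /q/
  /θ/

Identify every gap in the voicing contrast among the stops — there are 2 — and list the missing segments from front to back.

/p/, /ɢ/

bilabial: voiceless —, voiced /b/.
dental: voiceless /t̪/, voiced /d̪/.
alveolar: voiceless /t/, voiced /d/.
retroflex: voiceless /ʈ/, voiced /ɖ/.
palatal: voiceless /c/, voiced /ɟ/.
uvular: voiceless /q/, voiced —.
Gaps, from front to back: bilabial lacks voiceless (/p/); uvular lacks voiced (/ɢ/).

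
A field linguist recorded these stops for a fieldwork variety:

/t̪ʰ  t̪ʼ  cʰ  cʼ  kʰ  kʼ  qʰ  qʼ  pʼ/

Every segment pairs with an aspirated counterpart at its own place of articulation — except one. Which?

/pʼ/

Dental: /t̪ʰ/ ~ /t̪ʼ/
Palatal: /cʰ/ ~ /cʼ/
Velar: /kʰ/ ~ /kʼ/
Uvular: /qʰ/ ~ /qʼ/
Bilabial: only /pʼ/ (ejective); no aspirated partner.
So /pʼ/ is the unpaired segment.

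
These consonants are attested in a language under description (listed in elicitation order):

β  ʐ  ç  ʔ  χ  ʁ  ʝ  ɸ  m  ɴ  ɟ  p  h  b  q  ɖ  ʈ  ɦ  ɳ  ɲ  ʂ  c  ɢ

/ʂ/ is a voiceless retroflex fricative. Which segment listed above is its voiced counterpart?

/ʐ/

The voiced counterpart is a voiced retroflex fricative — in this inventory, /ʐ/.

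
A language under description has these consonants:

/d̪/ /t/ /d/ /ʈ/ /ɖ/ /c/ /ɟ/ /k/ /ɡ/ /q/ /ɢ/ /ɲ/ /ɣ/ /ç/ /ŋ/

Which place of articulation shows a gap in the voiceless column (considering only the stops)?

dental

place of articulation  voiceless  voiced  
dental            —         d̪      
alveolar          t         d       
retroflex         ʈ         ɖ       
palatal           c         ɟ       
velar             k         ɡ       
uvular            q         ɢ       
Every place of articulation has a voiceless member except dental, where /t̪/ would be expected.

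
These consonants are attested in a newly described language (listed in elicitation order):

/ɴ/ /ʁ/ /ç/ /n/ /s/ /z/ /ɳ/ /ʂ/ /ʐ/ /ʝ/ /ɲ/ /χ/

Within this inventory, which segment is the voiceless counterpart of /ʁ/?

/χ/

/ʁ/ is a voiced uvular fricative.
The voiceless counterpart is a voiceless uvular fricative — in this inventory, /χ/.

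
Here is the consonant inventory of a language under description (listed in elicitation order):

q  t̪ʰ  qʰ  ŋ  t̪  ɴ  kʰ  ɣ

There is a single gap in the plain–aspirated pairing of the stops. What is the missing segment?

/k/

Plain: /t̪/ (dental), /q/ (uvular).
Aspirated: /t̪ʰ/ (dental), /kʰ/ (velar), /qʰ/ (uvular).
The velar row has no plain member, so the gap is the plain velar stop /k/.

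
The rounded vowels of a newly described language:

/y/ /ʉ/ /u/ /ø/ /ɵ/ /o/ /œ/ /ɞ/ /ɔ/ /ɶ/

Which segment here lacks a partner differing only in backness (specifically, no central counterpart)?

/ɶ/

High: /y/ ~ /ʉ/ ~ /u/
High-mid: /ø/ ~ /ɵ/ ~ /o/
Low-mid: /œ/ ~ /ɞ/ ~ /ɔ/
Low: only /ɶ/ (front); no central partner.
So /ɶ/ is the unpaired segment.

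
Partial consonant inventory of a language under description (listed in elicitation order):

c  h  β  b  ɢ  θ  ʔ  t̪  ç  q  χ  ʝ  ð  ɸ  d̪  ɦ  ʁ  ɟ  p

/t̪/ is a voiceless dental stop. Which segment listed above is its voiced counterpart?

/d̪/

The voiced counterpart is a voiced dental stop — in this inventory, /d̪/.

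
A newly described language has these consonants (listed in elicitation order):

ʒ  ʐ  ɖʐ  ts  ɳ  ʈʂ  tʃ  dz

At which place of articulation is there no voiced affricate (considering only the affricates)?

alveolar: voiceless /ts/, voiced /dz/.
postalveolar: voiceless /tʃ/, voiced —.
retroflex: voiceless /ʈʂ/, voiced /ɖʐ/.
Every place of articulation has a voiced member except postalveolar, where /dʒ/ would be expected.

postalveolar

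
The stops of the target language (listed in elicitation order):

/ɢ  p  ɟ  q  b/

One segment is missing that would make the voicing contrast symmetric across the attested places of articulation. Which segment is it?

/c/

Voiceless: /p/ (bilabial), /q/ (uvular).
Voiced: /b/ (bilabial), /ɟ/ (palatal), /ɢ/ (uvular).
The palatal row has no voiceless member, so the gap is the voiceless palatal stop /c/.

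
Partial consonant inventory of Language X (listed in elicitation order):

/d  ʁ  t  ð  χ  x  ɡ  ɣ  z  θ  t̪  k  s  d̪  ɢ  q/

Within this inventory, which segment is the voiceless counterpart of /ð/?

/θ/

/ð/ is a voiced dental fricative.
The voiceless counterpart is a voiceless dental fricative — in this inventory, /θ/.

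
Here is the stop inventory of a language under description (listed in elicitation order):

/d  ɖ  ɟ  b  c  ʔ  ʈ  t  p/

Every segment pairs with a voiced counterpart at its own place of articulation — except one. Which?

Bilabial: /p/ ~ /b/
Alveolar: /t/ ~ /d/
Retroflex: /ʈ/ ~ /ɖ/
Palatal: /c/ ~ /ɟ/
Glottal: only /ʔ/ (voiceless); no voiced partner.
So /ʔ/ is the unpaired segment.

/ʔ/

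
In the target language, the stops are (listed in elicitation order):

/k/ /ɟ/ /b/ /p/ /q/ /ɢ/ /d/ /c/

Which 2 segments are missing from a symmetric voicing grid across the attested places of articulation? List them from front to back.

bilabial: voiceless /p/, voiced /b/.
alveolar: voiceless —, voiced /d/.
palatal: voiceless /c/, voiced /ɟ/.
velar: voiceless /k/, voiced —.
uvular: voiceless /q/, voiced /ɢ/.
Gaps, from front to back: alveolar lacks voiceless (/t/); velar lacks voiced (/ɡ/).

/t/, /ɡ/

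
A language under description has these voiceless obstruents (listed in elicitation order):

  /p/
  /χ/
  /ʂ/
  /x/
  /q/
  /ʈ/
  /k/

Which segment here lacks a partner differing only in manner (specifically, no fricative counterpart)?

/p/

Retroflex: /ʈ/ ~ /ʂ/
Velar: /k/ ~ /x/
Uvular: /q/ ~ /χ/
Bilabial: only /p/ (stop); no fricative partner.
So /p/ is the unpaired segment.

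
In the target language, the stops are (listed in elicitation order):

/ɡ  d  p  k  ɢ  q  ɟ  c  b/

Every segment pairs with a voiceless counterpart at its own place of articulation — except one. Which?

/d/

Bilabial: /p/ ~ /b/
Palatal: /c/ ~ /ɟ/
Velar: /k/ ~ /ɡ/
Uvular: /q/ ~ /ɢ/
Alveolar: only /d/ (voiced); no voiceless partner.
So /d/ is the unpaired segment.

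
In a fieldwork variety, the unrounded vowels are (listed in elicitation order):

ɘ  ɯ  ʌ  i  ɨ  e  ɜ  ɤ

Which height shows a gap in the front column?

low-mid

Front: /i/ (high), /e/ (high-mid).
Central: /ɨ/ (high), /ɘ/ (high-mid), /ɜ/ (low-mid).
Back: /ɯ/ (high), /ɤ/ (high-mid), /ʌ/ (low-mid).
Every height has a front member except low-mid, where /ɛ/ would be expected.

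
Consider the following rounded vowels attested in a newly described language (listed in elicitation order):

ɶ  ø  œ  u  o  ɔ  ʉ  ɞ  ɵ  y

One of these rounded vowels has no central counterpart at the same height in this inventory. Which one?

/ɶ/

High: /y/ ~ /ʉ/ ~ /u/
High-mid: /ø/ ~ /ɵ/ ~ /o/
Low-mid: /œ/ ~ /ɞ/ ~ /ɔ/
Low: only /ɶ/ (front); no central partner.
So /ɶ/ is the unpaired segment.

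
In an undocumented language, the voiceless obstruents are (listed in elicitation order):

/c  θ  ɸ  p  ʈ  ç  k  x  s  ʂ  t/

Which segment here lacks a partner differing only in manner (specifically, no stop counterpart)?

/θ/

Bilabial: /p/ ~ /ɸ/
Alveolar: /t/ ~ /s/
Retroflex: /ʈ/ ~ /ʂ/
Palatal: /c/ ~ /ç/
Velar: /k/ ~ /x/
Dental: only /θ/ (fricative); no stop partner.
So /θ/ is the unpaired segment.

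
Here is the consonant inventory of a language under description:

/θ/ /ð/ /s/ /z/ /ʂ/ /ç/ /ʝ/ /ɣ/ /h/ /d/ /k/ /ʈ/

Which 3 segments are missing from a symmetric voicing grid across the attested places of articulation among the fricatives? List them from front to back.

/ʐ/, /x/, /ɦ/

dental: voiceless /θ/, voiced /ð/.
alveolar: voiceless /s/, voiced /z/.
retroflex: voiceless /ʂ/, voiced —.
palatal: voiceless /ç/, voiced /ʝ/.
velar: voiceless —, voiced /ɣ/.
glottal: voiceless /h/, voiced —.
Gaps, from front to back: retroflex lacks voiced (/ʐ/); velar lacks voiceless (/x/); glottal lacks voiced (/ɦ/).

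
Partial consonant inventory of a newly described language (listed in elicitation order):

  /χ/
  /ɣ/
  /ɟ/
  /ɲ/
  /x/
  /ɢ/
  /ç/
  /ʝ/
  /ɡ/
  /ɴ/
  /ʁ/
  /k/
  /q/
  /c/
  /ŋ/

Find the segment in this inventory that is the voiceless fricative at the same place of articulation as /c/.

/ç/

/c/ is a voiceless palatal stop.
The voiceless fricative at the same place is a voiceless palatal fricative — in this inventory, /ç/.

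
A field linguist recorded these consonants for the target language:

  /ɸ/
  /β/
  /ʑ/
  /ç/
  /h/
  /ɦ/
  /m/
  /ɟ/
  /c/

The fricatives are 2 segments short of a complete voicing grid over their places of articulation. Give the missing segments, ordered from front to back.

/ɕ/, /ʝ/

place of articulation  voiceless  voiced  
bilabial          ɸ         β       
alveolo-palatal   —         ʑ       
palatal           ç         —       
glottal           h         ɦ       
Gaps, from front to back: alveolo-palatal lacks voiceless (/ɕ/); palatal lacks voiced (/ʝ/).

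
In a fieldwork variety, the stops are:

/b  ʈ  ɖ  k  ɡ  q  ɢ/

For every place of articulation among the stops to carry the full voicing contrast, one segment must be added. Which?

/p/

place of articulation  voiceless  voiced  
bilabial          —         b       
retroflex         ʈ         ɖ       
velar             k         ɡ       
uvular            q         ɢ       
The bilabial row has no voiceless member, so the gap is the voiceless bilabial stop /p/.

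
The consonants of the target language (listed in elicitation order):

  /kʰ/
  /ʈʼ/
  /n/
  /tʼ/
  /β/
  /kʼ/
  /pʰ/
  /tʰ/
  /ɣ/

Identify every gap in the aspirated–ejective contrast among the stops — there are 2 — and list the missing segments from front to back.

Aspirated: /pʰ/ (bilabial), /tʰ/ (alveolar), /kʰ/ (velar).
Ejective: /tʼ/ (alveolar), /ʈʼ/ (retroflex), /kʼ/ (velar).
Gaps, from front to back: bilabial lacks ejective (/pʼ/); retroflex lacks aspirated (/ʈʰ/).

/pʼ/, /ʈʰ/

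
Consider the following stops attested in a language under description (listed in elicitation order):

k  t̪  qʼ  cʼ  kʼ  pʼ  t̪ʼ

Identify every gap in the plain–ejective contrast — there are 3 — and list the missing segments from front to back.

/p/, /c/, /q/

place of articulation  plain     ejective
bilabial          —         pʼ      
dental            t̪        t̪ʼ     
palatal           —         cʼ      
velar             k         kʼ      
uvular            —         qʼ      
Gaps, from front to back: bilabial lacks plain (/p/); palatal lacks plain (/c/); uvular lacks plain (/q/).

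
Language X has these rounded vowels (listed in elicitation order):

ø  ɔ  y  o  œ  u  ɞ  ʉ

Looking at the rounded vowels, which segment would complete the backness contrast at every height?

/ɵ/

Front: /y/ (high), /ø/ (high-mid), /œ/ (low-mid).
Central: /ʉ/ (high), /ɞ/ (low-mid).
Back: /u/ (high), /o/ (high-mid), /ɔ/ (low-mid).
The high-mid row has no central member, so the gap is the high-mid central rounded vowel /ɵ/.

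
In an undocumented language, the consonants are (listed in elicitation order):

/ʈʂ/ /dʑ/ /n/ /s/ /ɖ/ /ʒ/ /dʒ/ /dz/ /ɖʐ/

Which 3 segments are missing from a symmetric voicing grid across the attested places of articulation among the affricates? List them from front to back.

Voiceless: /ʈʂ/ (retroflex).
Voiced: /dz/ (alveolar), /dʒ/ (postalveolar), /ɖʐ/ (retroflex), /dʑ/ (alveolo-palatal).
Gaps, from front to back: alveolar lacks voiceless (/ts/); postalveolar lacks voiceless (/tʃ/); alveolo-palatal lacks voiceless (/tɕ/).

/ts/, /tʃ/, /tɕ/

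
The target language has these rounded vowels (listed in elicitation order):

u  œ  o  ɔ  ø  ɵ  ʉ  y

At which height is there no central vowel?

low-mid

high: front /y/, central /ʉ/, back /u/.
high-mid: front /ø/, central /ɵ/, back /o/.
low-mid: front /œ/, central —, back /ɔ/.
Every height has a central member except low-mid, where /ɞ/ would be expected.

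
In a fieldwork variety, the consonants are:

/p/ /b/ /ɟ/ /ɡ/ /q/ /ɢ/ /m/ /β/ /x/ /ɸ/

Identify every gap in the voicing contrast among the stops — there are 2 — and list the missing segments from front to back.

/c/, /k/

bilabial: voiceless /p/, voiced /b/.
palatal: voiceless —, voiced /ɟ/.
velar: voiceless —, voiced /ɡ/.
uvular: voiceless /q/, voiced /ɢ/.
Gaps, from front to back: palatal lacks voiceless (/c/); velar lacks voiceless (/k/).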